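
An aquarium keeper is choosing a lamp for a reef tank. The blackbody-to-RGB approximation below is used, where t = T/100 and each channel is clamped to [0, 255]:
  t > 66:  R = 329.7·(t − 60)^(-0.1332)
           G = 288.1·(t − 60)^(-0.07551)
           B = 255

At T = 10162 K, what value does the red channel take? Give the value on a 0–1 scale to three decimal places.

0.787

t = 10162/100 = 101.62; the t > 66 branch applies.
R = 329.7·(101.62 − 60)^(-0.1332) = 329.7·41.62^(-0.1332) = 329.7·0.60857 = 200.645.
On a 0–1 scale: 200.645/255 = 0.7868 → 0.787.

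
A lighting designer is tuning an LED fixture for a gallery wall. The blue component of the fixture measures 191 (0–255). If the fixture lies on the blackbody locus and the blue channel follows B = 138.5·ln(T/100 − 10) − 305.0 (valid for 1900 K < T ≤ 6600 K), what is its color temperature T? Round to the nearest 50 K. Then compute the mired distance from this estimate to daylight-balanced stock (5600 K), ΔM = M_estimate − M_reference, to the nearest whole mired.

ln(t − 10) = (191 + 305.0) / 138.5 = 3.5812.
t − 10 = e^3.5812 = 35.918, so t = 45.918.
T = 100·t = 4592 K → 4600 K to the nearest 50 K.
M_estimate = 10⁶/4600 = 217.39; M_reference = 10⁶/5600 = 178.57.
ΔM = 217.39 − 178.57 = 38.82 → +39 mireds.

+39 mireds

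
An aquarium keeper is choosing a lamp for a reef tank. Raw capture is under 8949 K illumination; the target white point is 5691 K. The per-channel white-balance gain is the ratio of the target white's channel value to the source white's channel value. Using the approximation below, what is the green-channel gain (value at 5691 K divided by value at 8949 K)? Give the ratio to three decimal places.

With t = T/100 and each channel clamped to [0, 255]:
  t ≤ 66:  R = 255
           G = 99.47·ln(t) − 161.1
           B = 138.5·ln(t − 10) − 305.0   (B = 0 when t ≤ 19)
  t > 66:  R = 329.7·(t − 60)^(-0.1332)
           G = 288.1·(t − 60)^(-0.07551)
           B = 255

1.080

At 8949 K (t = 89.49):
  G = 288.1·(89.49 − 60)^(-0.07551) = 288.1·29.49^(-0.07551) = 288.1·0.77451 = 223.135.
At 5691 K (t = 56.91):
  G = 99.47·ln 56.91 − 161.1 = 99.47·4.0415 − 161.1 = 240.905.
Gain = 240.905 / 223.135 = 1.0796 → 1.080.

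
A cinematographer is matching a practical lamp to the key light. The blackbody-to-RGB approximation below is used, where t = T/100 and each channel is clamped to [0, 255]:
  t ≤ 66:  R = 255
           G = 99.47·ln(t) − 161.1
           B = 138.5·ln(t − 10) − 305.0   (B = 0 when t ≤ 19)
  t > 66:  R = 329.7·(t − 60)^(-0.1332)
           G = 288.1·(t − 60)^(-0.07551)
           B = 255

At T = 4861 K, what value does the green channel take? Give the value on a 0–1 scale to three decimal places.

0.883

t = 4861/100 = 48.61; the t ≤ 66 branch applies.
G = 99.47·ln 48.61 − 161.1 = 99.47·3.8838 − 161.1 = 225.224.
On a 0–1 scale: 225.224/255 = 0.8832 → 0.883.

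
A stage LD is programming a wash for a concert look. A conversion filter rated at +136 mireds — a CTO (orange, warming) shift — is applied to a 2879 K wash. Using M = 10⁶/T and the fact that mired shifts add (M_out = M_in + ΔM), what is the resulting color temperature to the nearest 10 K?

2070 K

M_in = 10⁶/2879 = 347.34 mireds.
M_out = 347.34 + (+136) = 483.34 mireds.
T_out = 10⁶/483.34 = 2068.9 K → 2070 K.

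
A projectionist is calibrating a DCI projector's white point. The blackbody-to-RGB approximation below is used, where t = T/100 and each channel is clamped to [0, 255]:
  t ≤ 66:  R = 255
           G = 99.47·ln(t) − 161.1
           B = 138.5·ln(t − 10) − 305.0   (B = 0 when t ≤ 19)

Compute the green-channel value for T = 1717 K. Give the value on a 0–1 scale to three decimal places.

0.477

t = 1717/100 = 17.17; the t ≤ 66 branch applies.
G = 99.47·ln 17.17 − 161.1 = 99.47·2.8432 − 161.1 = 121.709.
On a 0–1 scale: 121.709/255 = 0.4773 → 0.477.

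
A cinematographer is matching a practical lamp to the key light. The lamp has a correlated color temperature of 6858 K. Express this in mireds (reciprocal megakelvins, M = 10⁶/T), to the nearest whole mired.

146 mireds

M = 10⁶ / 6858 = 145.815 → 146 mireds.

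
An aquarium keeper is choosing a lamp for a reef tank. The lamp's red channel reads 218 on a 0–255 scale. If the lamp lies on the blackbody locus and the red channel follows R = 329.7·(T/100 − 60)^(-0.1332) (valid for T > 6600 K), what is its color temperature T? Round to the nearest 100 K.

(t − 60)^(-0.1332) = 218/329.7 = 0.66121.
t − 60 = 0.66121^(1/-0.1332) = 0.66121^(-7.508) = 22.326, so t = 82.326.
T = 100·t = 8233 K → 8200 K to the nearest 100 K.

8200 K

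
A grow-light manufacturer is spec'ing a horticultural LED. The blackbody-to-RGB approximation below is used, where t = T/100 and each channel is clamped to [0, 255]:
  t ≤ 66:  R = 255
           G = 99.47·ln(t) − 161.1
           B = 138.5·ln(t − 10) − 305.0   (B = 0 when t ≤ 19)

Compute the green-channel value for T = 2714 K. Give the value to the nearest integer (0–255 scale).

t = 2714/100 = 27.14; the t ≤ 66 branch applies.
G = 99.47·ln 27.14 − 161.1 = 99.47·3.3010 − 161.1 = 167.251.
Rounded: 167.

167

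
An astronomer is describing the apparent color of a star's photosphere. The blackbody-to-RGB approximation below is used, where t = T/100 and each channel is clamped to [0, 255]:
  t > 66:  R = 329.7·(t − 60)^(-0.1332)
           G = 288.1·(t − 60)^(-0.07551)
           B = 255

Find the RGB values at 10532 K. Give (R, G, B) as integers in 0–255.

t = 10532/100 = 105.32; the t > 66 branch applies.
R = 329.7·(105.32 − 60)^(-0.1332) = 329.7·45.32^(-0.1332) = 329.7·0.60170 = 198.381.
G = 288.1·(105.32 − 60)^(-0.07551) = 288.1·45.32^(-0.07551) = 288.1·0.74978 = 216.011.
B = 255 by definition for t > 66.
Rounded: (198, 216, 255).

(198, 216, 255)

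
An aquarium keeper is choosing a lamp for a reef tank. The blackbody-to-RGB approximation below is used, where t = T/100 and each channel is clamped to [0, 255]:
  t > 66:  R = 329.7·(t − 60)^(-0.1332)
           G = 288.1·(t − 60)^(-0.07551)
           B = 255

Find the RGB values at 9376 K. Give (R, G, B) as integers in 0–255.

(206, 221, 255)

t = 9376/100 = 93.76; the t > 66 branch applies.
R = 329.7·(93.76 − 60)^(-0.1332) = 329.7·33.76^(-0.1332) = 329.7·0.62577 = 206.317.
G = 288.1·(93.76 − 60)^(-0.07551) = 288.1·33.76^(-0.07551) = 288.1·0.76664 = 220.868.
B = 255 by definition for t > 66.
Rounded: (206, 221, 255).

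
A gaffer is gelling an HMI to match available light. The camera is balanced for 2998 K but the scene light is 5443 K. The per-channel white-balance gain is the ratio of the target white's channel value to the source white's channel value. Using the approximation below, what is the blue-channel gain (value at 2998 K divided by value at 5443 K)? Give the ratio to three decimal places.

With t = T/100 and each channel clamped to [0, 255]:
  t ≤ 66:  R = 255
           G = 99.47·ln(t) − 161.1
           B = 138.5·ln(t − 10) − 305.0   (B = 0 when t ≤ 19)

At 5443 K (t = 54.43):
  B = 138.5·ln(54.43 − 10) − 305.0 = 138.5·ln 44.43 − 305.0 = 138.5·3.7939 − 305.0 = 220.457.
At 2998 K (t = 29.98):
  B = 138.5·ln(29.98 − 10) − 305.0 = 138.5·ln 19.98 − 305.0 = 138.5·2.9947 − 305.0 = 109.770.
Gain = 109.770 / 220.457 = 0.4979 → 0.498.

0.498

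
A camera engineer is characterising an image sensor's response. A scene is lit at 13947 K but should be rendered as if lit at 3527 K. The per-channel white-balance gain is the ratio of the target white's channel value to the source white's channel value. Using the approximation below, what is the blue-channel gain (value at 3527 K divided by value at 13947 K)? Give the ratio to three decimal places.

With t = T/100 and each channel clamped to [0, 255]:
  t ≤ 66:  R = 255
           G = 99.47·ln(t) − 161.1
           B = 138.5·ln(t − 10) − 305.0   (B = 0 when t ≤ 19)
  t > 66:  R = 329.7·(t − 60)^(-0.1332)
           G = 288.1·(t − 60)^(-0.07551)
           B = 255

At 13947 K (t = 139.47):
  B = 255 by definition for t > 66.
At 3527 K (t = 35.27):
  B = 138.5·ln(35.27 − 10) − 305.0 = 138.5·ln 25.27 − 305.0 = 138.5·3.2296 − 305.0 = 142.302.
Gain = 142.302 / 255.000 = 0.5580 → 0.558.

0.558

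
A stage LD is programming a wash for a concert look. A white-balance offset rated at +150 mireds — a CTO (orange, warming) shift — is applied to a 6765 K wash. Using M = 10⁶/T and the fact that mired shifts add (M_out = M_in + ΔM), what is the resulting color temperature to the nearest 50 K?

3350 K

M_in = 10⁶/6765 = 147.82 mireds.
M_out = 147.82 + (+150) = 297.82 mireds.
T_out = 10⁶/297.82 = 3357.7 K → 3350 K.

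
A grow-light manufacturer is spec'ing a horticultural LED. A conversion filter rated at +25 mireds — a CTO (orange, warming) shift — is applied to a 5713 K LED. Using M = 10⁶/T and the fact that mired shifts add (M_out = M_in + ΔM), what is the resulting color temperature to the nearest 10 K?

5000 K

M_in = 10⁶/5713 = 175.04 mireds.
M_out = 175.04 + (+25) = 200.04 mireds.
T_out = 10⁶/200.04 = 4999.0 K → 5000 K.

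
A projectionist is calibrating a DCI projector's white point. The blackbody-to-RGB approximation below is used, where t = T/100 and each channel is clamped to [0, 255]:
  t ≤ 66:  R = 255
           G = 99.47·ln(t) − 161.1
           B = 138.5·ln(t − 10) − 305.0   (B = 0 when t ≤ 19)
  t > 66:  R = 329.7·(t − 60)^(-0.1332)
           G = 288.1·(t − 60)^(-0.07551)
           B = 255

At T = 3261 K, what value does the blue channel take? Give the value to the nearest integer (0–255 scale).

127

t = 3261/100 = 32.61; the t ≤ 66 branch applies.
B = 138.5·ln(32.61 − 10) − 305.0 = 138.5·ln 22.61 − 305.0 = 138.5·3.1184 − 305.0 = 126.897.
Rounded: 127.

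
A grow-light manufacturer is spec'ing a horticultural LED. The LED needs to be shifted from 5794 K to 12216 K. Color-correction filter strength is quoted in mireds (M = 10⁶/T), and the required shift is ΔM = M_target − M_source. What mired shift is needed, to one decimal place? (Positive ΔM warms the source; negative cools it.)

-90.7 mireds

M_source = 10⁶/5794 = 172.592; M_target = 10⁶/12216 = 81.860.
ΔM = 81.860 − 172.592 = -90.732 → -90.7 mireds, a cooling shift.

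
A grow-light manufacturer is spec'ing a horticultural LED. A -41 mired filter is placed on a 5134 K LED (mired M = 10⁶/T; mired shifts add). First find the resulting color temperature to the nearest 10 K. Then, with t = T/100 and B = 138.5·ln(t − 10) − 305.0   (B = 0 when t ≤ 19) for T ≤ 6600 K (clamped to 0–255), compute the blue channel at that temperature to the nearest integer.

M_in = 10⁶/5134 = 194.78; M_out = 194.78 + (-41) = 153.78.
T_out = 10⁶/153.78 = 6502.8 K → 6500 K; t = 65.
B = 138.5·ln(65 − 10) − 305.0 = 138.5·ln 55 − 305.0 = 138.5·4.0073 − 305.0 = 250.016.
Rounded: 250.

250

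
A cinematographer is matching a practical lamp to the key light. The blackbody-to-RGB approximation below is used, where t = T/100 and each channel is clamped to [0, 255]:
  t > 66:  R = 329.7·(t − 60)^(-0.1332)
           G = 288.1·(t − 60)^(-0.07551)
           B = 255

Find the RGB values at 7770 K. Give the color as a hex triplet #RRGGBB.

#E1E8FF

t = 7770/100 = 77.7; the t > 66 branch applies.
R = 329.7·(77.7 − 60)^(-0.1332) = 329.7·17.7^(-0.1332) = 329.7·0.68198 = 224.848.
G = 288.1·(77.7 − 60)^(-0.07551) = 288.1·17.7^(-0.07551) = 288.1·0.80494 = 231.904.
B = 255 by definition for t > 66.
Rounded: (225, 232, 255).
In hex: #E1E8FF.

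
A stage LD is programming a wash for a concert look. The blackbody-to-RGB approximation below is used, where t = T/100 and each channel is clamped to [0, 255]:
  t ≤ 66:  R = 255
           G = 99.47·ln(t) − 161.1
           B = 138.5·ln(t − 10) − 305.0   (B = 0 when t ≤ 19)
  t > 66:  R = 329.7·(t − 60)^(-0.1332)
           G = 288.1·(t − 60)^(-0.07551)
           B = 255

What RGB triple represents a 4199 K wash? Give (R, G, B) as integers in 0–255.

(255, 211, 175)

t = 4199/100 = 41.99; the t ≤ 66 branch applies.
R = 255 by definition for t ≤ 66.
G = 99.47·ln 41.99 − 161.1 = 99.47·3.7374 − 161.1 = 210.662.
B = 138.5·ln(41.99 − 10) − 305.0 = 138.5·ln 31.99 − 305.0 = 138.5·3.4654 − 305.0 = 174.961.
Rounded: (255, 211, 175).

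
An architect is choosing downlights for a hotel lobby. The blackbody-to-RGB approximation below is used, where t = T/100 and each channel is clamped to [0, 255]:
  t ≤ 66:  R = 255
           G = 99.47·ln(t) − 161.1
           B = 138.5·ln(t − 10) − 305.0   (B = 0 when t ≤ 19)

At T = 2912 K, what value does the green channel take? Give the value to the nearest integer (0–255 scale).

t = 2912/100 = 29.12; the t ≤ 66 branch applies.
G = 99.47·ln 29.12 − 161.1 = 99.47·3.3714 − 161.1 = 174.256.
Rounded: 174.

174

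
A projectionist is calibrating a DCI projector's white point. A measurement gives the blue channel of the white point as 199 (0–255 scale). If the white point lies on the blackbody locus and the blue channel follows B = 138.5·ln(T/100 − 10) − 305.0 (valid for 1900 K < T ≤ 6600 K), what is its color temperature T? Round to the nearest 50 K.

ln(t − 10) = (199 + 305.0) / 138.5 = 3.6390.
t − 10 = e^3.6390 = 38.053, so t = 48.053.
T = 100·t = 4805 K → 4800 K to the nearest 50 K.

4800 K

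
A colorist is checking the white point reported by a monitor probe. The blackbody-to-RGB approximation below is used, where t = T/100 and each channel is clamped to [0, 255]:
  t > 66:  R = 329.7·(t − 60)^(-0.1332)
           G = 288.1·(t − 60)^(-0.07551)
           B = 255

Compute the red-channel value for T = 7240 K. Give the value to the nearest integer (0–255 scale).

236

t = 7240/100 = 72.4; the t > 66 branch applies.
R = 329.7·(72.4 − 60)^(-0.1332) = 329.7·12.4^(-0.1332) = 329.7·0.71508 = 235.763.
Rounded: 236.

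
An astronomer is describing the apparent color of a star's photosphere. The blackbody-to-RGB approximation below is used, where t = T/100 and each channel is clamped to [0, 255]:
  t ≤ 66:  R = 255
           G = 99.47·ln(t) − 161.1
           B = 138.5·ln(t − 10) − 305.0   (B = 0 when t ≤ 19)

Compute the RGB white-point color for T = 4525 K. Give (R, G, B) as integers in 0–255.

(255, 218, 188)

t = 4525/100 = 45.25; the t ≤ 66 branch applies.
R = 255 by definition for t ≤ 66.
G = 99.47·ln 45.25 − 161.1 = 99.47·3.8122 − 161.1 = 218.100.
B = 138.5·ln(45.25 − 10) − 305.0 = 138.5·ln 35.25 − 305.0 = 138.5·3.5625 − 305.0 = 188.401.
Rounded: (255, 218, 188).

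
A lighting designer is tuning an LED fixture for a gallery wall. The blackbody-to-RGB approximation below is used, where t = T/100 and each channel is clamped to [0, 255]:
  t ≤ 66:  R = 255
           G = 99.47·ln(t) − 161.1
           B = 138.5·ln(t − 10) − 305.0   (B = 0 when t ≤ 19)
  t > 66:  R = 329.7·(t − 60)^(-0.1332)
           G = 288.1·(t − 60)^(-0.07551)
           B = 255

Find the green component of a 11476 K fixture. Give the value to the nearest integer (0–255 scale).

t = 11476/100 = 114.76; the t > 66 branch applies.
G = 288.1·(114.76 − 60)^(-0.07551) = 288.1·54.76^(-0.07551) = 288.1·0.73914 = 212.947.
Rounded: 213.

213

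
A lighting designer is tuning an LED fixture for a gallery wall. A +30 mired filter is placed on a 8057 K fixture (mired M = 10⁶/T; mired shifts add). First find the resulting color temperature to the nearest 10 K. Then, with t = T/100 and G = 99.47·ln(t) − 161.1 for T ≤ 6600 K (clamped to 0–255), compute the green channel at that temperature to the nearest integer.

254

M_in = 10⁶/8057 = 124.12; M_out = 124.12 + (+30) = 154.12.
T_out = 10⁶/154.12 = 6488.6 K → 6490 K; t = 64.9.
G = 99.47·ln 64.9 − 161.1 = 99.47·4.1728 − 161.1 = 253.973.
Rounded: 254.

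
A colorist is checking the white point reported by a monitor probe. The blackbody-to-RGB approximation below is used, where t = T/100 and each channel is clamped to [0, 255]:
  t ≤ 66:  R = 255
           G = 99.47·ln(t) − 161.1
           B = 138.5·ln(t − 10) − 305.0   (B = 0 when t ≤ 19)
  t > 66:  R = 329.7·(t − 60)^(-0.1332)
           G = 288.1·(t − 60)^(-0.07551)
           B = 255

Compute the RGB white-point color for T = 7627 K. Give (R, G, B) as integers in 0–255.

(227, 233, 255)

t = 7627/100 = 76.27; the t > 66 branch applies.
R = 329.7·(76.27 − 60)^(-0.1332) = 329.7·16.27^(-0.1332) = 329.7·0.68967 = 227.385.
G = 288.1·(76.27 − 60)^(-0.07551) = 288.1·16.27^(-0.07551) = 288.1·0.81008 = 233.384.
B = 255 by definition for t > 66.
Rounded: (227, 233, 255).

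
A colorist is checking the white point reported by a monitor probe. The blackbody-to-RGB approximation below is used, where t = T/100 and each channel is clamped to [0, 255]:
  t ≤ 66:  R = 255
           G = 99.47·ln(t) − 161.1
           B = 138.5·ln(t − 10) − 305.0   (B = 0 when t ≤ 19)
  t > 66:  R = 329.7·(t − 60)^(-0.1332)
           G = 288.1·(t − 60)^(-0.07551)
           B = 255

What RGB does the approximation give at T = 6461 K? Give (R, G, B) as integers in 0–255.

t = 6461/100 = 64.61; the t ≤ 66 branch applies.
R = 255 by definition for t ≤ 66.
G = 99.47·ln 64.61 − 161.1 = 99.47·4.1684 − 161.1 = 253.528.
B = 138.5·ln(64.61 − 10) − 305.0 = 138.5·ln 54.61 − 305.0 = 138.5·4.0002 − 305.0 = 249.030.
Rounded: (255, 254, 249).

(255, 254, 249)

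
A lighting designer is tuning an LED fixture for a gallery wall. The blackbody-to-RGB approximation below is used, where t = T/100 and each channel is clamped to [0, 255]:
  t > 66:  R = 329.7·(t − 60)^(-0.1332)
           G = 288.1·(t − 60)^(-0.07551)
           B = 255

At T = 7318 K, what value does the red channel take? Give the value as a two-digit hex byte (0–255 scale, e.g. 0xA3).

t = 7318/100 = 73.18; the t > 66 branch applies.
R = 329.7·(73.18 − 60)^(-0.1332) = 329.7·13.18^(-0.1332) = 329.7·0.70930 = 233.855.
Rounded: 234; in hex, 0xEA.

0xEA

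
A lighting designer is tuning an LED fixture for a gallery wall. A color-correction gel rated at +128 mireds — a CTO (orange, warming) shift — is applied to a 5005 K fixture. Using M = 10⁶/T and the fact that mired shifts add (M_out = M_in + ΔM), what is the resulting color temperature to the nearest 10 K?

M_in = 10⁶/5005 = 199.80 mireds.
M_out = 199.80 + (+128) = 327.80 mireds.
T_out = 10⁶/327.80 = 3050.6 K → 3050 K.

3050 K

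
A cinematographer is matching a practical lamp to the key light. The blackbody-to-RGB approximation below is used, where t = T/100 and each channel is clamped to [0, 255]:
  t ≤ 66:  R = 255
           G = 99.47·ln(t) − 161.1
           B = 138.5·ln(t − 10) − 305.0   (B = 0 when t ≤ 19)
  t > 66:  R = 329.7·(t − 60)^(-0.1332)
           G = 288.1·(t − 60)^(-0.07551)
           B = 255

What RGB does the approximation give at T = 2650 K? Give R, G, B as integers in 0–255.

R=255, G=165, B=83

t = 2650/100 = 26.5; the t ≤ 66 branch applies.
R = 255 by definition for t ≤ 66.
G = 99.47·ln 26.5 − 161.1 = 99.47·3.2771 − 161.1 = 164.878.
B = 138.5·ln(26.5 − 10) − 305.0 = 138.5·ln 16.5 − 305.0 = 138.5·2.8034 − 305.0 = 83.265.
Rounded: (255, 165, 83).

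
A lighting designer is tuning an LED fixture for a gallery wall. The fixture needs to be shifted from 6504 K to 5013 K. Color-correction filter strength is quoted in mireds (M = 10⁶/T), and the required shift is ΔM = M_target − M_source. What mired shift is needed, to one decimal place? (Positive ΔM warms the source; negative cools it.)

+45.7 mireds

M_source = 10⁶/6504 = 153.752; M_target = 10⁶/5013 = 199.481.
ΔM = 199.481 − 153.752 = 45.730 → +45.7 mireds, a warming shift.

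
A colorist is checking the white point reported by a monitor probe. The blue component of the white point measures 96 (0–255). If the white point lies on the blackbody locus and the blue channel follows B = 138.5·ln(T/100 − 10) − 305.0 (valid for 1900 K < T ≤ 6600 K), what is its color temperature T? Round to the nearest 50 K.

2800 K

ln(t − 10) = (96 + 305.0) / 138.5 = 2.8953.
t − 10 = e^2.8953 = 18.089, so t = 28.089.
T = 100·t = 2809 K → 2800 K to the nearest 50 K.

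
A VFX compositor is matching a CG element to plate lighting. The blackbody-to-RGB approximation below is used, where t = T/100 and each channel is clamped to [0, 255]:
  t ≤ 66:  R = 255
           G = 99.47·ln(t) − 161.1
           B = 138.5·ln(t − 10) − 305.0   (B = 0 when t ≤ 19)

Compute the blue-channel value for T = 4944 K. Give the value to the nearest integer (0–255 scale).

204

t = 4944/100 = 49.44; the t ≤ 66 branch applies.
B = 138.5·ln(49.44 − 10) − 305.0 = 138.5·ln 39.44 − 305.0 = 138.5·3.6748 − 305.0 = 203.957.
Rounded: 204.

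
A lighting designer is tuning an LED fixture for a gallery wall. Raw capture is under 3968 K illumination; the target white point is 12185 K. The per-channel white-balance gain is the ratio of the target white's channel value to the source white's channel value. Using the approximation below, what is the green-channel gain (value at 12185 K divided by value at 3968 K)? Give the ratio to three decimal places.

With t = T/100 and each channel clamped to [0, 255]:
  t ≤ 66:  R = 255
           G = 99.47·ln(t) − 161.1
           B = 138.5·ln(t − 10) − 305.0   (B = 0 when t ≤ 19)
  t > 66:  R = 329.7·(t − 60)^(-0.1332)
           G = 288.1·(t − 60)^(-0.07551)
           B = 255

1.029

At 3968 K (t = 39.68):
  G = 99.47·ln 39.68 − 161.1 = 99.47·3.6808 − 161.1 = 205.034.
At 12185 K (t = 121.85):
  G = 288.1·(121.85 − 60)^(-0.07551) = 288.1·61.85^(-0.07551) = 288.1·0.73238 = 210.998.
Gain = 210.998 / 205.034 = 1.0291 → 1.029.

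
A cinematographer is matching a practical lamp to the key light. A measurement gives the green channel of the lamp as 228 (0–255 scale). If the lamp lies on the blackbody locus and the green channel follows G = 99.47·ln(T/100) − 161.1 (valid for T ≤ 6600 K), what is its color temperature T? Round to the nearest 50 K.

5000 K

ln t = (228 + 161.1) / 99.47 = 3.9117.
t = e^3.9117 = 49.985.
T = 100·t = 4999 K → 5000 K to the nearest 50 K.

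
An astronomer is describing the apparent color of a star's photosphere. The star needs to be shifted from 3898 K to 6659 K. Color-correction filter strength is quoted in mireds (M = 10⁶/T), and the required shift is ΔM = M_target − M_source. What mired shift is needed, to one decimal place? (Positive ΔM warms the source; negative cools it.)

-106.4 mireds

M_source = 10⁶/3898 = 256.542; M_target = 10⁶/6659 = 150.173.
ΔM = 150.173 − 256.542 = -106.369 → -106.4 mireds, a cooling shift.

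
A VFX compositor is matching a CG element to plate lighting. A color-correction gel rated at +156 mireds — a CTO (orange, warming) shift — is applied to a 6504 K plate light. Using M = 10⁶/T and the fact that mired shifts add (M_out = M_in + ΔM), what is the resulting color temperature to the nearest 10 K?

3230 K

M_in = 10⁶/6504 = 153.75 mireds.
M_out = 153.75 + (+156) = 309.75 mireds.
T_out = 10⁶/309.75 = 3228.4 K → 3230 K.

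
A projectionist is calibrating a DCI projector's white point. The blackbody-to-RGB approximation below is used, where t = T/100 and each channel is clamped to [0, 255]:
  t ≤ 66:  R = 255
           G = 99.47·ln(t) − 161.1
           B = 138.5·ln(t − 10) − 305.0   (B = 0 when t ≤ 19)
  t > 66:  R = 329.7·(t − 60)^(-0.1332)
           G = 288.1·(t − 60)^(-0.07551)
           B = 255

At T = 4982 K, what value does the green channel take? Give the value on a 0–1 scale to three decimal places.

0.893

t = 4982/100 = 49.82; the t ≤ 66 branch applies.
G = 99.47·ln 49.82 − 161.1 = 99.47·3.9084 − 161.1 = 227.670.
On a 0–1 scale: 227.670/255 = 0.8928 → 0.893.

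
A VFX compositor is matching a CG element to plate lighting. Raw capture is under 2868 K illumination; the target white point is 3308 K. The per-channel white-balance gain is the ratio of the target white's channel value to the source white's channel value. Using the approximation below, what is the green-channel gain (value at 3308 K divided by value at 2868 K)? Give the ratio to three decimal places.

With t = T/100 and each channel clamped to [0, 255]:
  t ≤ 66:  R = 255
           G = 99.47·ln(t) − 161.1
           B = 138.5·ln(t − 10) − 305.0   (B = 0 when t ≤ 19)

At 2868 K (t = 28.68):
  G = 99.47·ln 28.68 − 161.1 = 99.47·3.3562 − 161.1 = 172.741.
At 3308 K (t = 33.08):
  G = 99.47·ln 33.08 − 161.1 = 99.47·3.4989 − 161.1 = 186.938.
Gain = 186.938 / 172.741 = 1.0822 → 1.082.

1.082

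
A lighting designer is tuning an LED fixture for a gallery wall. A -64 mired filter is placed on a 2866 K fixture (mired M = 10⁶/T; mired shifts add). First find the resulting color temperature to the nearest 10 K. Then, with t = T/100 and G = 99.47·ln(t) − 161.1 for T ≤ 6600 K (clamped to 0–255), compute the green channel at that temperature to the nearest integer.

193

M_in = 10⁶/2866 = 348.92; M_out = 348.92 + (-64) = 284.92.
T_out = 10⁶/284.92 = 3509.8 K → 3510 K; t = 35.1.
G = 99.47·ln 35.1 − 161.1 = 99.47·3.5582 − 161.1 = 192.834.
Rounded: 193.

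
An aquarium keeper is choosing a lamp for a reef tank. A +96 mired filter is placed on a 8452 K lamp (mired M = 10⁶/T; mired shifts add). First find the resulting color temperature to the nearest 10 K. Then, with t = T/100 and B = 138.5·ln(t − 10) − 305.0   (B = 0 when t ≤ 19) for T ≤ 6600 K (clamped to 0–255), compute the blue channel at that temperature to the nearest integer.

194

M_in = 10⁶/8452 = 118.32; M_out = 118.32 + (+96) = 214.32.
T_out = 10⁶/214.32 = 4666.0 K → 4670 K; t = 46.7.
B = 138.5·ln(46.7 − 10) − 305.0 = 138.5·ln 36.7 − 305.0 = 138.5·3.6028 − 305.0 = 193.985.
Rounded: 194.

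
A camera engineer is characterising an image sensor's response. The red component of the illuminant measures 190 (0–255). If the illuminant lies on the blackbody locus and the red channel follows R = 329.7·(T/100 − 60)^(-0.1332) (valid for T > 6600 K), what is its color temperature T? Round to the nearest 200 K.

(t − 60)^(-0.1332) = 190/329.7 = 0.57628.
t − 60 = 0.57628^(1/-0.1332) = 0.57628^(-7.508) = 62.667, so t = 122.667.
T = 100·t = 12267 K → 12200 K to the nearest 200 K.

12200 K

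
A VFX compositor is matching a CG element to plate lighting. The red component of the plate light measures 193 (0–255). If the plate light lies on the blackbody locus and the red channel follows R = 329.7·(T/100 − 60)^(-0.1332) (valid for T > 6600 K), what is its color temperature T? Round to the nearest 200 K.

(t − 60)^(-0.1332) = 193/329.7 = 0.58538.
t − 60 = 0.58538^(1/-0.1332) = 0.58538^(-7.508) = 55.713, so t = 115.713.
T = 100·t = 11571 K → 11600 K to the nearest 200 K.

11600 K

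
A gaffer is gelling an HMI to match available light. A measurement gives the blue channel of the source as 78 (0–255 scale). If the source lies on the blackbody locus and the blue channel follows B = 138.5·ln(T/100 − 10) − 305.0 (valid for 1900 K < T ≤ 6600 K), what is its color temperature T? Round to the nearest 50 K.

2600 K

ln(t − 10) = (78 + 305.0) / 138.5 = 2.7653.
t − 10 = e^2.7653 = 15.884, so t = 25.884.
T = 100·t = 2588 K → 2600 K to the nearest 50 K.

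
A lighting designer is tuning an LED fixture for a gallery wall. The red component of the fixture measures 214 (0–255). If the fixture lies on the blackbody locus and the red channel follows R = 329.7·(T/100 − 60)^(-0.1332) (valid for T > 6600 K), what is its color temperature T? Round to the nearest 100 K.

(t − 60)^(-0.1332) = 214/329.7 = 0.64907.
t − 60 = 0.64907^(1/-0.1332) = 0.64907^(-7.508) = 25.657, so t = 85.657.
T = 100·t = 8566 K → 8600 K to the nearest 100 K.

8600 K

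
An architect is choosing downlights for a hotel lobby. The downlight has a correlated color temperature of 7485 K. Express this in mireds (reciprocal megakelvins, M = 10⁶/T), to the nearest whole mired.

M = 10⁶ / 7485 = 133.601 → 134 mireds.

134 mireds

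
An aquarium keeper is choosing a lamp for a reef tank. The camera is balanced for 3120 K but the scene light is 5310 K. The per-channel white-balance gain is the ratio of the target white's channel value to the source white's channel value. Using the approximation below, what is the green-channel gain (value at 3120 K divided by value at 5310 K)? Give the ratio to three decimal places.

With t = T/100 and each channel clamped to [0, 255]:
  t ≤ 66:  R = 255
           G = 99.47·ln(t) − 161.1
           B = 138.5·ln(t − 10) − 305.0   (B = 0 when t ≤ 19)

At 5310 K (t = 53.1):
  G = 99.47·ln 53.1 − 161.1 = 99.47·3.9722 − 161.1 = 234.012.
At 3120 K (t = 31.2):
  G = 99.47·ln 31.2 − 161.1 = 99.47·3.4404 − 161.1 = 181.118.
Gain = 181.118 / 234.012 = 0.7740 → 0.774.

0.774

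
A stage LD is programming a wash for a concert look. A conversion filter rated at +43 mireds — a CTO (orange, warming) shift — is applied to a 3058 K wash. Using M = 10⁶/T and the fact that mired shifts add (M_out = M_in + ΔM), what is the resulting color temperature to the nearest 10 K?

M_in = 10⁶/3058 = 327.01 mireds.
M_out = 327.01 + (+43) = 370.01 mireds.
T_out = 10⁶/370.01 = 2702.6 K → 2700 K.

2700 K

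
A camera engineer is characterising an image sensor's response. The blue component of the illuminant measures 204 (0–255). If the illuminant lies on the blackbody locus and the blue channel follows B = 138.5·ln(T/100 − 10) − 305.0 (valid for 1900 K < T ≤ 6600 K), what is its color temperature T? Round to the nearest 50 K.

ln(t − 10) = (204 + 305.0) / 138.5 = 3.6751.
t − 10 = e^3.6751 = 39.452, so t = 49.452.
T = 100·t = 4945 K → 4950 K to the nearest 50 K.

4950 K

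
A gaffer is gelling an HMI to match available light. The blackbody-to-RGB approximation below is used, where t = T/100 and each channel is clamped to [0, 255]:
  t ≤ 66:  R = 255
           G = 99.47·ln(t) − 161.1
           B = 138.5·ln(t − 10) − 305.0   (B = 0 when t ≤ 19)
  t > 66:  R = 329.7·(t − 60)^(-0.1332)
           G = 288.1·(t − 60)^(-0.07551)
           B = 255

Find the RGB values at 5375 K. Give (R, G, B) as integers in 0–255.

(255, 235, 218)

t = 5375/100 = 53.75; the t ≤ 66 branch applies.
R = 255 by definition for t ≤ 66.
G = 99.47·ln 53.75 − 161.1 = 99.47·3.9843 − 161.1 = 235.223.
B = 138.5·ln(53.75 − 10) − 305.0 = 138.5·ln 43.75 − 305.0 = 138.5·3.7785 − 305.0 = 218.321.
Rounded: (255, 235, 218).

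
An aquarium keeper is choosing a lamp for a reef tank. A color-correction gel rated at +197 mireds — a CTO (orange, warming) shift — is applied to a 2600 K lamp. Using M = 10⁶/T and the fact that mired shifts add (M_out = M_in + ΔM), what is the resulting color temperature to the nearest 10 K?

M_in = 10⁶/2600 = 384.62 mireds.
M_out = 384.62 + (+197) = 581.62 mireds.
T_out = 10⁶/581.62 = 1719.3 K → 1720 K.

1720 K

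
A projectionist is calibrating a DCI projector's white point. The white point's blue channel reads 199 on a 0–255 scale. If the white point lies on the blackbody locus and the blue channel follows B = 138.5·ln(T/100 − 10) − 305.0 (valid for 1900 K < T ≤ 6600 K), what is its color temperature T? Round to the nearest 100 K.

ln(t − 10) = (199 + 305.0) / 138.5 = 3.6390.
t − 10 = e^3.6390 = 38.053, so t = 48.053.
T = 100·t = 4805 K → 4800 K to the nearest 100 K.

4800 K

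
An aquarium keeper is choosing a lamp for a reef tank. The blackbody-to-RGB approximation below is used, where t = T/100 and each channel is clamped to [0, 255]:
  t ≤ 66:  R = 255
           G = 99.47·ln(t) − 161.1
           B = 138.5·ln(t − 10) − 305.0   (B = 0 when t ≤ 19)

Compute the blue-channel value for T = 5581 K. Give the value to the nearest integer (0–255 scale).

225

t = 5581/100 = 55.81; the t ≤ 66 branch applies.
B = 138.5·ln(55.81 − 10) − 305.0 = 138.5·ln 45.81 − 305.0 = 138.5·3.8245 − 305.0 = 224.694.
Rounded: 225.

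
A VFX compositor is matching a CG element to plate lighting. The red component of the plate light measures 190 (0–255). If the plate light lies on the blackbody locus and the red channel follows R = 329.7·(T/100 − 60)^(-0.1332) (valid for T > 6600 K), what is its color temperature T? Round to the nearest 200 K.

(t − 60)^(-0.1332) = 190/329.7 = 0.57628.
t − 60 = 0.57628^(1/-0.1332) = 0.57628^(-7.508) = 62.667, so t = 122.667.
T = 100·t = 12267 K → 12200 K to the nearest 200 K.

12200 K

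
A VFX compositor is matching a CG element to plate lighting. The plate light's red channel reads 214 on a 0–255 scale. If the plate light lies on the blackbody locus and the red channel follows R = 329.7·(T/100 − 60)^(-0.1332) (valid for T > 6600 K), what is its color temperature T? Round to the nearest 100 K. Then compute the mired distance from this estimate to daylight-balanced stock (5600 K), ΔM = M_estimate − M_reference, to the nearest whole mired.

-62 mireds

(t − 60)^(-0.1332) = 214/329.7 = 0.64907.
t − 60 = 0.64907^(1/-0.1332) = 0.64907^(-7.508) = 25.657, so t = 85.657.
T = 100·t = 8566 K → 8600 K to the nearest 100 K.
M_estimate = 10⁶/8600 = 116.28; M_reference = 10⁶/5600 = 178.57.
ΔM = 116.28 − 178.57 = -62.29 → -62 mireds.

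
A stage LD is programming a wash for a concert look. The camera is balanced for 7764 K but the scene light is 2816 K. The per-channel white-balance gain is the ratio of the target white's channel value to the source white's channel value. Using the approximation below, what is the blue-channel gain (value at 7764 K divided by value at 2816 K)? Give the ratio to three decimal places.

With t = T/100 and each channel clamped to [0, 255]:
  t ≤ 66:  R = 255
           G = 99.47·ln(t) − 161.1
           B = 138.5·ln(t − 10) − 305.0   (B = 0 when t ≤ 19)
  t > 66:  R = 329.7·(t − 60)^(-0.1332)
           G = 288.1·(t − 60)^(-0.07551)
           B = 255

2.641

At 2816 K (t = 28.16):
  B = 138.5·ln(28.16 − 10) − 305.0 = 138.5·ln 18.16 − 305.0 = 138.5·2.8992 − 305.0 = 96.542.
At 7764 K (t = 77.64):
  B = 255 by definition for t > 66.
Gain = 255.000 / 96.542 = 2.6413 → 2.641.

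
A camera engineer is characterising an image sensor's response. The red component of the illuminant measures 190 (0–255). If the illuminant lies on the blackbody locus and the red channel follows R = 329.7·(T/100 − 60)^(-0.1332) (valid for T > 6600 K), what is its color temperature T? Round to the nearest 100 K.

12300 K

(t − 60)^(-0.1332) = 190/329.7 = 0.57628.
t − 60 = 0.57628^(1/-0.1332) = 0.57628^(-7.508) = 62.667, so t = 122.667.
T = 100·t = 12267 K → 12300 K to the nearest 100 K.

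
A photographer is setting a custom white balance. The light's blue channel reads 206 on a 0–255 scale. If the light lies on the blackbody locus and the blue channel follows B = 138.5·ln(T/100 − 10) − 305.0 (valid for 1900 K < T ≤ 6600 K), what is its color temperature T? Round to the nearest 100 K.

ln(t − 10) = (206 + 305.0) / 138.5 = 3.6895.
t − 10 = e^3.6895 = 40.026, so t = 50.026.
T = 100·t = 5003 K → 5000 K to the nearest 100 K.

5000 K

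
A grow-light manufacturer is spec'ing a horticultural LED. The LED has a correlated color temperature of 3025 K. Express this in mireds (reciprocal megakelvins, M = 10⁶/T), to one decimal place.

330.6 mireds

M = 10⁶ / 3025 = 330.579 → 330.6 mireds.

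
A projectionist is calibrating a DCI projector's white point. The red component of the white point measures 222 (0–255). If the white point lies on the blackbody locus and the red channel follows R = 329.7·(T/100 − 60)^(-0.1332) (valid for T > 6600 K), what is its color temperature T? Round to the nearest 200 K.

(t − 60)^(-0.1332) = 222/329.7 = 0.67334.
t − 60 = 0.67334^(1/-0.1332) = 0.67334^(-7.508) = 19.478, so t = 79.478.
T = 100·t = 7948 K → 8000 K to the nearest 200 K.

8000 K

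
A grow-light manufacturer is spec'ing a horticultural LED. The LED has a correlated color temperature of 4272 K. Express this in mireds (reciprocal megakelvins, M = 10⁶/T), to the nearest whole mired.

234 mireds

M = 10⁶ / 4272 = 234.082 → 234 mireds.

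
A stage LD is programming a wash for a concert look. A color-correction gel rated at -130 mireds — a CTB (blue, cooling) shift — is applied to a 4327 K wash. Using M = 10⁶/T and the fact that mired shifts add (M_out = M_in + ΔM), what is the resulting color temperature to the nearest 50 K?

M_in = 10⁶/4327 = 231.11 mireds.
M_out = 231.11 + (-130) = 101.11 mireds.
T_out = 10⁶/101.11 = 9890.5 K → 9900 K.

9900 K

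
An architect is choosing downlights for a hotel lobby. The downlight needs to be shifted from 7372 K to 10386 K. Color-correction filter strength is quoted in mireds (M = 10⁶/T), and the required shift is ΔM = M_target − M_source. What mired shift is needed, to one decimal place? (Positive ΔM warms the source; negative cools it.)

-39.4 mireds

M_source = 10⁶/7372 = 135.648; M_target = 10⁶/10386 = 96.283.
ΔM = 96.283 − 135.648 = -39.365 → -39.4 mireds, a cooling shift.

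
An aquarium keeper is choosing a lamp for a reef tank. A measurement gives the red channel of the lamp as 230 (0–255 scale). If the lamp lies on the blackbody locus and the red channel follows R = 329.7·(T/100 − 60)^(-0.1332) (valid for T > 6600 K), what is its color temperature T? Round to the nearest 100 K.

(t − 60)^(-0.1332) = 230/329.7 = 0.69760.
t − 60 = 0.69760^(1/-0.1332) = 0.69760^(-7.508) = 14.932, so t = 74.932.
T = 100·t = 7493 K → 7500 K to the nearest 100 K.

7500 K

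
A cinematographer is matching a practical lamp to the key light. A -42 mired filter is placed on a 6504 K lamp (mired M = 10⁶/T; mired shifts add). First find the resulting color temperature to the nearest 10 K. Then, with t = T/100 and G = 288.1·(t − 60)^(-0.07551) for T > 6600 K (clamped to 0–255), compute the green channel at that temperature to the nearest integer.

223

M_in = 10⁶/6504 = 153.75; M_out = 153.75 + (-42) = 111.75.
T_out = 10⁶/111.75 = 8948.4 K → 8950 K; t = 89.5.
G = 288.1·(89.5 − 60)^(-0.07551) = 288.1·29.5^(-0.07551) = 288.1·0.77449 = 223.130.
Rounded: 223.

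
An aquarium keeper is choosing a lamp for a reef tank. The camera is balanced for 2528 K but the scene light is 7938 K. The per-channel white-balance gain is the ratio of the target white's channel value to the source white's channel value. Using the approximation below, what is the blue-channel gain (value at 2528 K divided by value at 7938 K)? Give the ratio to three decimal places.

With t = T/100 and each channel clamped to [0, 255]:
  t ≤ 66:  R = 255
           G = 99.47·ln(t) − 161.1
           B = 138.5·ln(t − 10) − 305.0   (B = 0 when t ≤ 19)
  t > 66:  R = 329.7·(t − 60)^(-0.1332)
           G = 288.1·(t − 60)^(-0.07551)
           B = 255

At 7938 K (t = 79.38):
  B = 255 by definition for t > 66.
At 2528 K (t = 25.28):
  B = 138.5·ln(25.28 − 10) − 305.0 = 138.5·ln 15.28 − 305.0 = 138.5·2.7265 − 305.0 = 72.626.
Gain = 72.626 / 255.000 = 0.2848 → 0.285.

0.285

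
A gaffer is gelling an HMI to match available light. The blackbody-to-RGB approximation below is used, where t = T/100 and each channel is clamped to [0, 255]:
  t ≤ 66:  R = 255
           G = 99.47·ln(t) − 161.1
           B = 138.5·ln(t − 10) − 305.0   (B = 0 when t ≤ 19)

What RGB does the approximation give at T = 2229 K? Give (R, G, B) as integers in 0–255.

(255, 148, 42)

t = 2229/100 = 22.29; the t ≤ 66 branch applies.
R = 255 by definition for t ≤ 66.
G = 99.47·ln 22.29 − 161.1 = 99.47·3.1041 − 161.1 = 147.669.
B = 138.5·ln(22.29 − 10) − 305.0 = 138.5·ln 12.29 − 305.0 = 138.5·2.5088 − 305.0 = 42.467.
Rounded: (255, 148, 42).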